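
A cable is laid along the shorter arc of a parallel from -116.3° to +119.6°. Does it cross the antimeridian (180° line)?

Naïve |119.6 − -116.3| = 235.9° > 180°, so the shorter arc goes the other way round — across 180°.
Signed shortest Δλ = ((119.6 − -116.3 + 180) mod 360) − 180 = -124.1°.
Going west by 124.1° from -116.3° passes through 180° before reaching +119.6°.

Yes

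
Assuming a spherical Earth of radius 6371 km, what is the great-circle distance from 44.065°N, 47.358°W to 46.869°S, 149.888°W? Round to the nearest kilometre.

Δλ = -149.888 − -47.358 = -102.530°.
Δφ = -46.869 − 44.065 = -90.934°.
a = sin²(Δφ/2) + cos φ₁ · cos φ₂ · sin²(Δλ/2) = 0.807064.
c = 2·atan2(√a, √(1−a)) = 2.23208 rad → d = 6371·c ≈ 14220.57 km.

14221 km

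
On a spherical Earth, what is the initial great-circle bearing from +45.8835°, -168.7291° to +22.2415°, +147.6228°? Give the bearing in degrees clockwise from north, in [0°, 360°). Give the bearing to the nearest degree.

251°

Δλ = 147.6228 − -168.7291 = 316.3519°; wrapped into (−180°, 180°]: -43.6481°.
θ = atan2( sin Δλ · cos φ₂ , cos φ₁ · sin φ₂ − sin φ₁ · cos φ₂ · cos Δλ )
  = atan2(-0.63887, -0.21735) = -108.788° → normalised to [0°, 360°): 251.212°.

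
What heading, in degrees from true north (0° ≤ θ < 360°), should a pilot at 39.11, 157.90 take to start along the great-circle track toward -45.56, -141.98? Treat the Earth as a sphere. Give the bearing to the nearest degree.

Δλ = -141.98 − 157.90 = -299.88°; wrapped into (−180°, 180°]: 60.12°.
θ = atan2( sin Δλ · cos φ₂ , cos φ₁ · sin φ₂ − sin φ₁ · cos φ₂ · cos Δλ )
  = atan2(0.60709, -0.77404) = 141.892° → normalised to [0°, 360°): 141.892°.

142°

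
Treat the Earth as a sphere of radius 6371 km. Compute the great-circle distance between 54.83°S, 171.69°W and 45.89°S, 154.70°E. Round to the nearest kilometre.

2552 km

Δλ = 154.70 − -171.69 = 326.39°; wrapped into (−180°, 180°]: -33.61°.
Δφ = -45.89 − -54.83 = 8.94°.
a = sin²(Δφ/2) + cos φ₁ · cos φ₂ · sin²(Δλ/2) = 0.039586.
c = 2·atan2(√a, √(1−a)) = 0.40060 rad → d = 6371·c ≈ 2552.22 km.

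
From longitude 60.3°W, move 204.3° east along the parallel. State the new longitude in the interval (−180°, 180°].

Start at -60.3°; shift +204.3° → +144.0°.
+144.0° already lies in (−180°, 180°].

144.0°E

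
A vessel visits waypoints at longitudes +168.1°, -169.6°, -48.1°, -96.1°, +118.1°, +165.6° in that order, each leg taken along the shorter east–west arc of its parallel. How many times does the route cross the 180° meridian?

2

Leg 1: +168.1° → -169.6°, shortest Δλ = 22.3° (east) — crosses 180°.
Leg 2: -169.6° → -48.1°, shortest Δλ = 121.5° (east) — does not cross 180°.
Leg 3: -48.1° → -96.1°, shortest Δλ = -48.0° (west) — does not cross 180°.
Leg 4: -96.1° → +118.1°, shortest Δλ = -145.8° (west) — crosses 180°.
Leg 5: +118.1° → +165.6°, shortest Δλ = 47.5° (east) — does not cross 180°.
Total crossings: 2.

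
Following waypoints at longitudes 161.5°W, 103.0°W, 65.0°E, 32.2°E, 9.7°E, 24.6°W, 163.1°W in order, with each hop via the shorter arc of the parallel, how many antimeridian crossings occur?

Leg 1: -161.5° → -103.0°, shortest Δλ = 58.5° (east) — does not cross 180°.
Leg 2: -103.0° → +65.0°, shortest Δλ = 168.0° (east) — does not cross 180°.
Leg 3: +65.0° → +32.2°, shortest Δλ = -32.8° (west) — does not cross 180°.
Leg 4: +32.2° → +9.7°, shortest Δλ = -22.5° (west) — does not cross 180°.
Leg 5: +9.7° → -24.6°, shortest Δλ = -34.3° (west) — does not cross 180°.
Leg 6: -24.6° → -163.1°, shortest Δλ = -138.5° (west) — does not cross 180°.
Total crossings: 0.

0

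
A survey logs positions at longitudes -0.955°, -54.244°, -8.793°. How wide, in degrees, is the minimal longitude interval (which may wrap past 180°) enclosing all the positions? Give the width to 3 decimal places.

Sort the longitudes: -54.244°, -8.793°, -0.955°.
Eastward gaps between consecutive values (wrapping around): 45.451°, 7.838°, 306.711°.
Largest gap = 306.711° ⇒ minimal covering band is its complement: 360° − 306.711° = 53.289°.
Band runs from -54.244° eastward to -0.955°.

53.289°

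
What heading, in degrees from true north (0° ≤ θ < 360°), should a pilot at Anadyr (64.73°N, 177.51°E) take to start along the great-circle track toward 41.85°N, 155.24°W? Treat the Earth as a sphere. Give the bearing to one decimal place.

Δλ = -155.24 − 177.51 = -332.75°; wrapped into (−180°, 180°]: 27.25°.
θ = atan2( sin Δλ · cos φ₂ , cos φ₁ · sin φ₂ − sin φ₁ · cos φ₂ · cos Δλ )
  = atan2(0.34107, -0.31404) = 132.638° → normalised to [0°, 360°): 132.638°.

132.6°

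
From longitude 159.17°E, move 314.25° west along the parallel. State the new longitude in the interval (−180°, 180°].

Start at +159.17°; shift −314.25° → -155.08°.
-155.08° already lies in (−180°, 180°].

155.08°W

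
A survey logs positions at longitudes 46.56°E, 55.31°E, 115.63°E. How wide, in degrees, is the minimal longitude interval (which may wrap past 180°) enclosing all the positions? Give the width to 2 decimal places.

Sort the longitudes: +46.56°, +55.31°, +115.63°.
Eastward gaps between consecutive values (wrapping around): 8.75°, 60.32°, 290.93°.
Largest gap = 290.93° ⇒ minimal covering band is its complement: 360° − 290.93° = 69.07°.
Band runs from +46.56° eastward to +115.63°.

69.07°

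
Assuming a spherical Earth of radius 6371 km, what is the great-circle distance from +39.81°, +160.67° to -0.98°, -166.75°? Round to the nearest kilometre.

5614 km

Δλ = -166.75 − 160.67 = -327.42°; wrapped into (−180°, 180°]: 32.58°.
Δφ = -0.98 − 39.81 = -40.79°.
a = sin²(Δφ/2) + cos φ₁ · cos φ₂ · sin²(Δλ/2) = 0.181876.
c = 2·atan2(√a, √(1−a)) = 0.88117 rad → d = 6371·c ≈ 5613.95 km.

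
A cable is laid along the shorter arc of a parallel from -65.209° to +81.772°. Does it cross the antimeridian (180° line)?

Signed shortest Δλ = ((81.772 − -65.209 + 180) mod 360) − 180 = 146.981°.
Going east by 146.981° from -65.209° reaches +81.772° without touching 180°.

No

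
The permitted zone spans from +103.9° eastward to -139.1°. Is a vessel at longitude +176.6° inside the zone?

Yes

Band width going east from +103.9° to -139.1°: ((-139.1 − 103.9) mod 360) = 117.0°.
Offset of +176.6° east of the west edge: ((176.6 − 103.9) mod 360) = 72.7°.
72.7° ≤ 117.0° ⇒ inside.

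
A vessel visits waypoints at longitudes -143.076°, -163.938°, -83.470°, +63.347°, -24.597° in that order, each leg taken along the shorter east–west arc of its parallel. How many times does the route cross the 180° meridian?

0

Leg 1: -143.076° → -163.938°, shortest Δλ = -20.862° (west) — does not cross 180°.
Leg 2: -163.938° → -83.470°, shortest Δλ = 80.468° (east) — does not cross 180°.
Leg 3: -83.470° → +63.347°, shortest Δλ = 146.817° (east) — does not cross 180°.
Leg 4: +63.347° → -24.597°, shortest Δλ = -87.944° (west) — does not cross 180°.
Total crossings: 0.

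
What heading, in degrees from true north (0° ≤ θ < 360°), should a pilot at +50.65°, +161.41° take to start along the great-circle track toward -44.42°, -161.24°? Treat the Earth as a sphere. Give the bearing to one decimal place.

Δλ = -161.24 − 161.41 = -322.65°; wrapped into (−180°, 180°]: 37.35°.
θ = atan2( sin Δλ · cos φ₂ , cos φ₁ · sin φ₂ − sin φ₁ · cos φ₂ · cos Δλ )
  = atan2(0.43331, -0.88283) = 153.857° → normalised to [0°, 360°): 153.857°.

153.9°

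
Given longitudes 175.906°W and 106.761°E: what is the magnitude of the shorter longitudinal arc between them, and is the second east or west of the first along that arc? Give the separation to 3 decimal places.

77.333° west

Raw difference: 106.761 − -175.906 = 282.667°.
Normalise into (−180°, 180°]: 282.667° − 360° = -77.333°.
Negative ⇒ the second point lies to the west; separation 77.333°.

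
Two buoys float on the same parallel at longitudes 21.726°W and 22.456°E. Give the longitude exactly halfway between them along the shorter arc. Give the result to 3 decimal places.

0.365°E

Signed shortest Δλ from -21.726° to +22.456° is +44.182°.
Midpoint longitude = -21.726° + (+44.182°)/2 = -21.726° + 22.091° = +0.365°.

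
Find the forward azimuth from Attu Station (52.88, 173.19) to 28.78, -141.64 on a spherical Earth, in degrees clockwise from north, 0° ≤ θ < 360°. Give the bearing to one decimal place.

Δλ = -141.64 − 173.19 = -314.83°; wrapped into (−180°, 180°]: 45.17°.
θ = atan2( sin Δλ · cos φ₂ , cos φ₁ · sin φ₂ − sin φ₁ · cos φ₂ · cos Δλ )
  = atan2(0.62160, -0.20217) = 108.016° → normalised to [0°, 360°): 108.016°.

108.0°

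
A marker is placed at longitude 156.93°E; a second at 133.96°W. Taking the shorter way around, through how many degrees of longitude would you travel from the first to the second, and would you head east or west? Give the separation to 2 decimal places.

69.11° east

Raw difference: -133.96 − 156.93 = -290.89°.
Normalise into (−180°, 180°]: -290.89° + 360° = 69.11°.
Positive ⇒ the second point lies to the east; separation 69.11°.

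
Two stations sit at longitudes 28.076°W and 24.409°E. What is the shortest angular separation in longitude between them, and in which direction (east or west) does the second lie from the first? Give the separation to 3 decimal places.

Raw difference: 24.409 − -28.076 = 52.485°.
Normalise into (−180°, 180°]: 52.485° stays 52.485°.
Positive ⇒ the second point lies to the east; separation 52.485°.

52.485° east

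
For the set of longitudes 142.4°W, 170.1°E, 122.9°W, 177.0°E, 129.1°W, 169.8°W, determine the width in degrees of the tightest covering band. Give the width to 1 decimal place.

67.0°

Sort the longitudes: -169.8°, -142.4°, -129.1°, -122.9°, +170.1°, +177.0°.
Eastward gaps between consecutive values (wrapping around): 27.4°, 13.3°, 6.2°, 293.0°, 6.9°, 13.2°.
Largest gap = 293.0° ⇒ minimal covering band is its complement: 360° − 293.0° = 67.0°.
Band runs from +170.1° eastward to -122.9°, crossing the antimeridian.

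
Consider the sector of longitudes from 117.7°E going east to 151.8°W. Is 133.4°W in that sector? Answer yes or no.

No

Band width going east from +117.7° to -151.8°: ((-151.8 − 117.7) mod 360) = 90.5°.
Offset of -133.4° east of the west edge: ((-133.4 − 117.7) mod 360) = 108.9°.
108.9° > 90.5° ⇒ outside.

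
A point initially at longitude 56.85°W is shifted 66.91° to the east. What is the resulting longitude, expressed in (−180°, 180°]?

Start at -56.85°; shift +66.91° → +10.06°.
+10.06° already lies in (−180°, 180°].

10.06°E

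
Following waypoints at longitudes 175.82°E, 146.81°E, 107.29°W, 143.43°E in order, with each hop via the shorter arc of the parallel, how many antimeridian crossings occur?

Leg 1: +175.82° → +146.81°, shortest Δλ = -29.01° (west) — does not cross 180°.
Leg 2: +146.81° → -107.29°, shortest Δλ = 105.9° (east) — crosses 180°.
Leg 3: -107.29° → +143.43°, shortest Δλ = -109.28° (west) — crosses 180°.
Total crossings: 2.

2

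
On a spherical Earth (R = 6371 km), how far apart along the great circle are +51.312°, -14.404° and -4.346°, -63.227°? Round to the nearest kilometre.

7721 km

Δλ = -63.227 − -14.404 = -48.823°.
Δφ = -4.346 − 51.312 = -55.658°.
a = sin²(Δφ/2) + cos φ₁ · cos φ₂ · sin²(Δλ/2) = 0.324395.
c = 2·atan2(√a, √(1−a)) = 1.21193 rad → d = 6371·c ≈ 7721.22 km.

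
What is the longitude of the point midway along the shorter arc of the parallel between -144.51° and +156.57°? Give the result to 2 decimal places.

-173.97°

Signed shortest Δλ from -144.51° to +156.57° is -58.92°.
Midpoint longitude = -144.51° + (-58.92°)/2 = -144.51° − 29.46° = -173.97°.
(The naïve average (-144.51 + +156.57)/2 = 6.03° is on the wrong side of the globe.)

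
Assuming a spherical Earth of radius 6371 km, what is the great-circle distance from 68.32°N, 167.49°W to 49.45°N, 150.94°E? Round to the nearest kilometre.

Δλ = 150.94 − -167.49 = 318.43°; wrapped into (−180°, 180°]: -41.57°.
Δφ = 49.45 − 68.32 = -18.87°.
a = sin²(Δφ/2) + cos φ₁ · cos φ₂ · sin²(Δλ/2) = 0.057116.
c = 2·atan2(√a, √(1−a)) = 0.48265 rad → d = 6371·c ≈ 3074.96 km.

3075 km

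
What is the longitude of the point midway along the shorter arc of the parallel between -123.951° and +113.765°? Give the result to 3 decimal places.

+174.907°

Signed shortest Δλ from -123.951° to +113.765° is -122.284°.
Midpoint longitude = -123.951° + (-122.284°)/2 = -123.951° − 61.142° = -185.093°.
Normalise into (−180°, 180°]: +174.907°.
(The naïve average (-123.951 + +113.765)/2 = -5.093° is on the wrong side of the globe.)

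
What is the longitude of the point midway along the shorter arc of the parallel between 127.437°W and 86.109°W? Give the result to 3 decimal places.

106.773°W

Signed shortest Δλ from -127.437° to -86.109° is +41.328°.
Midpoint longitude = -127.437° + (+41.328°)/2 = -127.437° + 20.664° = -106.773°.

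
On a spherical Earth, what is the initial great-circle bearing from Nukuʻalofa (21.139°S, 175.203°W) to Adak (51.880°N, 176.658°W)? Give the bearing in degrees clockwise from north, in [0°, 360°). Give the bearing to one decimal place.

Δλ = -176.658 − -175.203 = -1.455°.
θ = atan2( sin Δλ · cos φ₂ , cos φ₁ · sin φ₂ − sin φ₁ · cos φ₂ · cos Δλ )
  = atan2(-0.01567, 0.95633) = -0.939° → normalised to [0°, 360°): 359.061°.

359.1°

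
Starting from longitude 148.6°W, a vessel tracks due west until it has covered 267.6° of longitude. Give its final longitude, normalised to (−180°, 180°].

56.2°W

Start at -148.6°; shift −267.6° → -416.2°.
-416.2° lies outside (−180°, 180°]; add 360° → -56.2°.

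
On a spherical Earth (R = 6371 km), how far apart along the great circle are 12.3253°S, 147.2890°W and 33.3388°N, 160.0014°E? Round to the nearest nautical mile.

Δλ = 160.0014 − -147.2890 = 307.2904°; wrapped into (−180°, 180°]: -52.7096°.
Δφ = 33.3388 − -12.3253 = 45.6641°.
a = sin²(Δφ/2) + cos φ₁ · cos φ₂ · sin²(Δλ/2) = 0.311415.
c = 2·atan2(√a, √(1−a)) = 1.18406 rad → d = 6371·c ≈ 7543.63 km ≈ 4073.23 nmi.

4073 nmi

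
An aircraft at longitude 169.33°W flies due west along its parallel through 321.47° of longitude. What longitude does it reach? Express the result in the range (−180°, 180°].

Start at -169.33°; shift −321.47° → -490.80°.
-490.80° lies outside (−180°, 180°]; add 360° → -130.80°.

130.80°W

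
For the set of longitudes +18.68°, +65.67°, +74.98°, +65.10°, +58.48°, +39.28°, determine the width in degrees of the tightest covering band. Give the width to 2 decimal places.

Sort the longitudes: +18.68°, +39.28°, +58.48°, +65.10°, +65.67°, +74.98°.
Eastward gaps between consecutive values (wrapping around): 20.60°, 19.20°, 6.62°, 0.57°, 9.31°, 303.70°.
Largest gap = 303.70° ⇒ minimal covering band is its complement: 360° − 303.70° = 56.30°.
Band runs from +18.68° eastward to +74.98°.

56.30°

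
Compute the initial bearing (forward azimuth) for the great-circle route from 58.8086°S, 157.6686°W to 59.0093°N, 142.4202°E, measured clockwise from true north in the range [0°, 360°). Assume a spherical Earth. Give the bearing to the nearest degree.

326°

Δλ = 142.4202 − -157.6686 = 300.0888°; wrapped into (−180°, 180°]: -59.9112°.
θ = atan2( sin Δλ · cos φ₂ , cos φ₁ · sin φ₂ − sin φ₁ · cos φ₂ · cos Δλ )
  = atan2(-0.44552, 0.66479) = -33.828° → normalised to [0°, 360°): 326.172°.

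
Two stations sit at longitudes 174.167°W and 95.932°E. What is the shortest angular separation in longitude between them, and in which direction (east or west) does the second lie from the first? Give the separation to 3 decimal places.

89.901° west

Raw difference: 95.932 − -174.167 = 270.099°.
Normalise into (−180°, 180°]: 270.099° − 360° = -89.901°.
Negative ⇒ the second point lies to the west; separation 89.901°.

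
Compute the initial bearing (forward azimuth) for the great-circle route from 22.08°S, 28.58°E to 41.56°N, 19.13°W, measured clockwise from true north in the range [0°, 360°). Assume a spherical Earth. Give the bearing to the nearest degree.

Δλ = -19.13 − 28.58 = -47.71°.
θ = atan2( sin Δλ · cos φ₂ , cos φ₁ · sin φ₂ − sin φ₁ · cos φ₂ · cos Δλ )
  = atan2(-0.55353, 0.80401) = -34.546° → normalised to [0°, 360°): 325.454°.

325°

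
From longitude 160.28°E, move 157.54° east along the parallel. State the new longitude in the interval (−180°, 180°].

Start at +160.28°; shift +157.54° → +317.82°.
+317.82° lies outside (−180°, 180°]; subtract 360° → -42.18°.

42.18°W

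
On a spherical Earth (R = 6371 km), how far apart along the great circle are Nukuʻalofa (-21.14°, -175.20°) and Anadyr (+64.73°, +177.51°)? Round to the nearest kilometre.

Δλ = 177.51 − -175.20 = 352.71°; wrapped into (−180°, 180°]: -7.29°.
Δφ = 64.73 − -21.14 = 85.87°.
a = sin²(Δφ/2) + cos φ₁ · cos φ₂ · sin²(Δλ/2) = 0.465599.
c = 2·atan2(√a, √(1−a)) = 1.50194 rad → d = 6371·c ≈ 9568.86 km.

9569 km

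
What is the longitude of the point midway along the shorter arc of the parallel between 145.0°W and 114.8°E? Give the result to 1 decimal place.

164.9°E

Signed shortest Δλ from -145.0° to +114.8° is -100.2°.
Midpoint longitude = -145.0° + (-100.2°)/2 = -145.0° − 50.1° = -195.1°.
Normalise into (−180°, 180°]: +164.9°.
(The naïve average (-145.0 + +114.8)/2 = -15.1° is on the wrong side of the globe.)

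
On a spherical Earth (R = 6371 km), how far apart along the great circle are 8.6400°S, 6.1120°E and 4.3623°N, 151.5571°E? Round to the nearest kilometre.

16170 km

Δλ = 151.5571 − 6.1120 = 145.4451°.
Δφ = 4.3623 − -8.6400 = 13.0023°.
a = sin²(Δφ/2) + cos φ₁ · cos φ₂ · sin²(Δλ/2) = 0.911652.
c = 2·atan2(√a, √(1−a)) = 2.53801 rad → d = 6371·c ≈ 16169.63 km.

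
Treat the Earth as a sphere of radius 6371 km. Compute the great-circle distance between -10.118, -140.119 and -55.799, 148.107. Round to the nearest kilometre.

7943 km

Δλ = 148.107 − -140.119 = 288.226°; wrapped into (−180°, 180°]: -71.774°.
Δφ = -55.799 − -10.118 = -45.681°.
a = sin²(Δφ/2) + cos φ₁ · cos φ₂ · sin²(Δλ/2) = 0.340816.
c = 2·atan2(√a, √(1−a)) = 1.24679 rad → d = 6371·c ≈ 7943.30 km.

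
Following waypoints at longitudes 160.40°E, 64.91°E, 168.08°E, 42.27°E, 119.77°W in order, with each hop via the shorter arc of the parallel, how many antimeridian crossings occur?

0

Leg 1: +160.40° → +64.91°, shortest Δλ = -95.49° (west) — does not cross 180°.
Leg 2: +64.91° → +168.08°, shortest Δλ = 103.17° (east) — does not cross 180°.
Leg 3: +168.08° → +42.27°, shortest Δλ = -125.81° (west) — does not cross 180°.
Leg 4: +42.27° → -119.77°, shortest Δλ = -162.04° (west) — does not cross 180°.
Total crossings: 0.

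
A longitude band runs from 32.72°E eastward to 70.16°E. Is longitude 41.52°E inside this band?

Yes

Band width going east from +32.72° to +70.16°: ((70.16 − 32.72) mod 360) = 37.44°.
Offset of +41.52° east of the west edge: ((41.52 − 32.72) mod 360) = 8.80°.
8.80° ≤ 37.44° ⇒ inside.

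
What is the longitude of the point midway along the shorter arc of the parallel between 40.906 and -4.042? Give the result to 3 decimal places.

Signed shortest Δλ from +40.906° to -4.042° is -44.948°.
Midpoint longitude = +40.906° + (-44.948°)/2 = +40.906° − 22.474° = +18.432°.

+18.432°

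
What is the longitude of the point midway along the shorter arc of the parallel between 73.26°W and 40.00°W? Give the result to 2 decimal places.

Signed shortest Δλ from -73.26° to -40.00° is +33.26°.
Midpoint longitude = -73.26° + (+33.26°)/2 = -73.26° + 16.63° = -56.63°.

56.63°W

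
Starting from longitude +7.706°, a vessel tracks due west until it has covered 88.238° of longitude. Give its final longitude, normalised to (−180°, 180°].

-80.532°

Start at +7.706°; shift −88.238° → -80.532°.
-80.532° already lies in (−180°, 180°].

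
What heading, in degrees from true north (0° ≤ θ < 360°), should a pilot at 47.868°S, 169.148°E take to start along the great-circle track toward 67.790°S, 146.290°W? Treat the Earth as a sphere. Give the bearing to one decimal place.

Δλ = -146.290 − 169.148 = -315.438°; wrapped into (−180°, 180°]: 44.562°.
θ = atan2( sin Δλ · cos φ₂ , cos φ₁ · sin φ₂ − sin φ₁ · cos φ₂ · cos Δλ )
  = atan2(0.26524, -0.42134) = 147.809° → normalised to [0°, 360°): 147.809°.

147.8°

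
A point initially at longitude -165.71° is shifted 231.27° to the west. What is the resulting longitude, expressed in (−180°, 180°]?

-36.98°

Start at -165.71°; shift −231.27° → -396.98°.
-396.98° lies outside (−180°, 180°]; add 360° → -36.98°.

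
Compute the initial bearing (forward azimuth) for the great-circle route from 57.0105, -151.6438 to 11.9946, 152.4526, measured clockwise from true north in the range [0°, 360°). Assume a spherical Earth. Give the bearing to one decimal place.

246.8°

Δλ = 152.4526 − -151.6438 = 304.0964°; wrapped into (−180°, 180°]: -55.9036°.
θ = atan2( sin Δλ · cos φ₂ , cos φ₁ · sin φ₂ − sin φ₁ · cos φ₂ · cos Δλ )
  = atan2(-0.81002, -0.34678) = -113.177° → normalised to [0°, 360°): 246.823°.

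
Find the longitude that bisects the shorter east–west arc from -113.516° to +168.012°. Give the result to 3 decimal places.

-152.752°

Signed shortest Δλ from -113.516° to +168.012° is -78.472°.
Midpoint longitude = -113.516° + (-78.472°)/2 = -113.516° − 39.236° = -152.752°.
(The naïve average (-113.516 + +168.012)/2 = 27.248° is on the wrong side of the globe.)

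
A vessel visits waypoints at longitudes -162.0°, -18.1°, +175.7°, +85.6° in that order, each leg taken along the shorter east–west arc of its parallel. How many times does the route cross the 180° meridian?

1

Leg 1: -162.0° → -18.1°, shortest Δλ = 143.9° (east) — does not cross 180°.
Leg 2: -18.1° → +175.7°, shortest Δλ = -166.2° (west) — crosses 180°.
Leg 3: +175.7° → +85.6°, shortest Δλ = -90.1° (west) — does not cross 180°.
Total crossings: 1.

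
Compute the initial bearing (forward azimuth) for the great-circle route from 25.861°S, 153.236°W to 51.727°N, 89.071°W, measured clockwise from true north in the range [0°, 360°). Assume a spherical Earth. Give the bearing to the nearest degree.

34°

Δλ = -89.071 − -153.236 = 64.165°.
θ = atan2( sin Δλ · cos φ₂ , cos φ₁ · sin φ₂ − sin φ₁ · cos φ₂ · cos Δλ )
  = atan2(0.55750, 0.82419) = 34.075° → normalised to [0°, 360°): 34.075°.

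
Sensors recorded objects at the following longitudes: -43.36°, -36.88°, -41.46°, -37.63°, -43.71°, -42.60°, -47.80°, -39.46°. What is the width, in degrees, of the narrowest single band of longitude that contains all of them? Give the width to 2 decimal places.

10.92°

Sort the longitudes: -47.80°, -43.71°, -43.36°, -42.60°, -41.46°, -39.46°, -37.63°, -36.88°.
Eastward gaps between consecutive values (wrapping around): 4.09°, 0.35°, 0.76°, 1.14°, 2.00°, 1.83°, 0.75°, 349.08°.
Largest gap = 349.08° ⇒ minimal covering band is its complement: 360° − 349.08° = 10.92°.
Band runs from -47.80° eastward to -36.88°.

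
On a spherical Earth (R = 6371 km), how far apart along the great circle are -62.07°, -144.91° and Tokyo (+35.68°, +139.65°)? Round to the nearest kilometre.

12767 km

Δλ = 139.65 − -144.91 = 284.56°; wrapped into (−180°, 180°]: -75.44°.
Δφ = 35.68 − -62.07 = 97.75°.
a = sin²(Δφ/2) + cos φ₁ · cos φ₂ · sin²(Δλ/2) = 0.709836.
c = 2·atan2(√a, √(1−a)) = 2.00388 rad → d = 6371·c ≈ 12766.73 km.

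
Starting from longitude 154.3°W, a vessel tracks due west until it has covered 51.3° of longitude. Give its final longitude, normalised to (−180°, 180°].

Start at -154.3°; shift −51.3° → -205.6°.
-205.6° lies outside (−180°, 180°]; add 360° → +154.4°.

154.4°E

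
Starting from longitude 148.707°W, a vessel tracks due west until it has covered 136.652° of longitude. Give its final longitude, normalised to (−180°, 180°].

74.641°E

Start at -148.707°; shift −136.652° → -285.359°.
-285.359° lies outside (−180°, 180°]; add 360° → +74.641°.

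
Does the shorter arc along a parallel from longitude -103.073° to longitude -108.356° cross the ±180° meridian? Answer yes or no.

No

Signed shortest Δλ = ((-108.356 − -103.073 + 180) mod 360) − 180 = -5.283°.
Going west by 5.283° from -103.073° reaches -108.356° without touching 180°.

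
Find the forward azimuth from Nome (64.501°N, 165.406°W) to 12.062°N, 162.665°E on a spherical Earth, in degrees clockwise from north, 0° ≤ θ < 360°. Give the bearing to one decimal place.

218.1°

Δλ = 162.665 − -165.406 = 328.071°; wrapped into (−180°, 180°]: -31.929°.
θ = atan2( sin Δλ · cos φ₂ , cos φ₁ · sin φ₂ − sin φ₁ · cos φ₂ · cos Δλ )
  = atan2(-0.51719, -0.65916) = -141.882° → normalised to [0°, 360°): 218.118°.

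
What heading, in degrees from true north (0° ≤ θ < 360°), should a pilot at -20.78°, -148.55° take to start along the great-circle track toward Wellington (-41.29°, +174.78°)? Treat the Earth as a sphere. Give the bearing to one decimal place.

228.1°

Δλ = 174.78 − -148.55 = 323.33°; wrapped into (−180°, 180°]: -36.67°.
θ = atan2( sin Δλ · cos φ₂ , cos φ₁ · sin φ₂ − sin φ₁ · cos φ₂ · cos Δλ )
  = atan2(-0.44873, -0.40313) = -131.936° → normalised to [0°, 360°): 228.064°.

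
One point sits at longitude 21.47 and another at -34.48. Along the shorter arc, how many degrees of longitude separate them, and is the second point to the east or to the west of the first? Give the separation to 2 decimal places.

55.95° west

Raw difference: -34.48 − 21.47 = -55.95°.
Normalise into (−180°, 180°]: -55.95° stays -55.95°.
Negative ⇒ the second point lies to the west; separation 55.95°.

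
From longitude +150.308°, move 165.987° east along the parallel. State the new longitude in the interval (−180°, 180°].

Start at +150.308°; shift +165.987° → +316.295°.
+316.295° lies outside (−180°, 180°]; subtract 360° → -43.705°.

-43.705°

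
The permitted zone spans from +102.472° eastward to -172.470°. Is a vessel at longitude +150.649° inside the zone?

Yes

Band width going east from +102.472° to -172.470°: ((-172.470 − 102.472) mod 360) = 85.058°.
Offset of +150.649° east of the west edge: ((150.649 − 102.472) mod 360) = 48.177°.
48.177° ≤ 85.058° ⇒ inside.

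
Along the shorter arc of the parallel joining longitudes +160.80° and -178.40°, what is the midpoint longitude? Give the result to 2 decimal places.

+171.20°

Signed shortest Δλ from +160.80° to -178.40° is +20.80°.
Midpoint longitude = +160.80° + (+20.80°)/2 = +160.80° + 10.40° = +171.20°.
(The naïve average (+160.80 + -178.40)/2 = -8.8° is on the wrong side of the globe.)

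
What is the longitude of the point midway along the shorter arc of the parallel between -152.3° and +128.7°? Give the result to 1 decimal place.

Signed shortest Δλ from -152.3° to +128.7° is -79.0°.
Midpoint longitude = -152.3° + (-79.0°)/2 = -152.3° − 39.5° = -191.8°.
Normalise into (−180°, 180°]: +168.2°.
(The naïve average (-152.3 + +128.7)/2 = -11.8° is on the wrong side of the globe.)

+168.2°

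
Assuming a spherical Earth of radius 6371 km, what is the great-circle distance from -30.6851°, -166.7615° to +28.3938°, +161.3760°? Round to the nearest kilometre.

Δλ = 161.3760 − -166.7615 = 328.1375°; wrapped into (−180°, 180°]: -31.8625°.
Δφ = 28.3938 − -30.6851 = 59.0789°.
a = sin²(Δφ/2) + cos φ₁ · cos φ₂ · sin²(Δλ/2) = 0.300069.
c = 2·atan2(√a, √(1−a)) = 1.15943 rad → d = 6371·c ≈ 7386.73 km.

7387 km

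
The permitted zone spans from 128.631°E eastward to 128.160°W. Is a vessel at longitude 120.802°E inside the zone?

No

Band width going east from +128.631° to -128.160°: ((-128.160 − 128.631) mod 360) = 103.209°.
Offset of +120.802° east of the west edge: ((120.802 − 128.631) mod 360) = 352.171°.
352.171° > 103.209° ⇒ outside.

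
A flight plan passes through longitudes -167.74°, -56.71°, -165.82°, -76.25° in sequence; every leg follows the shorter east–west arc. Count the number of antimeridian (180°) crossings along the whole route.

Leg 1: -167.74° → -56.71°, shortest Δλ = 111.03° (east) — does not cross 180°.
Leg 2: -56.71° → -165.82°, shortest Δλ = -109.11° (west) — does not cross 180°.
Leg 3: -165.82° → -76.25°, shortest Δλ = 89.57° (east) — does not cross 180°.
Total crossings: 0.

0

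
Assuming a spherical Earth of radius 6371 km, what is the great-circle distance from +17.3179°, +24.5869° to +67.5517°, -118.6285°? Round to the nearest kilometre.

Δλ = -118.6285 − 24.5869 = -143.2154°.
Δφ = 67.5517 − 17.3179 = 50.2338°.
a = sin²(Δφ/2) + cos φ₁ · cos φ₂ · sin²(Δλ/2) = 0.508420.
c = 2·atan2(√a, √(1−a)) = 1.58764 rad → d = 6371·c ≈ 10114.84 km.

10115 km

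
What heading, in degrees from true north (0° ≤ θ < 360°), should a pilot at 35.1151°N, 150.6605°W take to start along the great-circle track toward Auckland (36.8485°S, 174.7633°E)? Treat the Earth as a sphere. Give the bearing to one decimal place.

Δλ = 174.7633 − -150.6605 = 325.4238°; wrapped into (−180°, 180°]: -34.5762°.
θ = atan2( sin Δλ · cos φ₂ , cos φ₁ · sin φ₂ − sin φ₁ · cos φ₂ · cos Δλ )
  = atan2(-0.45413, -0.86956) = -152.424° → normalised to [0°, 360°): 207.576°.

207.6°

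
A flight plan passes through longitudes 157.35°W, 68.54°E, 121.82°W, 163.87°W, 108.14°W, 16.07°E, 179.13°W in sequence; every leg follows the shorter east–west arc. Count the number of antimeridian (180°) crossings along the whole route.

Leg 1: -157.35° → +68.54°, shortest Δλ = -134.11° (west) — crosses 180°.
Leg 2: +68.54° → -121.82°, shortest Δλ = 169.64° (east) — crosses 180°.
Leg 3: -121.82° → -163.87°, shortest Δλ = -42.05° (west) — does not cross 180°.
Leg 4: -163.87° → -108.14°, shortest Δλ = 55.73° (east) — does not cross 180°.
Leg 5: -108.14° → +16.07°, shortest Δλ = 124.21° (east) — does not cross 180°.
Leg 6: +16.07° → -179.13°, shortest Δλ = 164.8° (east) — crosses 180°.
Total crossings: 3.

3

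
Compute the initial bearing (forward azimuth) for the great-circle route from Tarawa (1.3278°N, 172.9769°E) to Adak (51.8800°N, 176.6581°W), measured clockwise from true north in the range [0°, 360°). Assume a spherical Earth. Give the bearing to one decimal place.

Δλ = -176.6581 − 172.9769 = -349.6350°; wrapped into (−180°, 180°]: 10.3650°.
θ = atan2( sin Δλ · cos φ₂ , cos φ₁ · sin φ₂ − sin φ₁ · cos φ₂ · cos Δλ )
  = atan2(0.11107, 0.77244) = 8.182° → normalised to [0°, 360°): 8.182°.

8.2°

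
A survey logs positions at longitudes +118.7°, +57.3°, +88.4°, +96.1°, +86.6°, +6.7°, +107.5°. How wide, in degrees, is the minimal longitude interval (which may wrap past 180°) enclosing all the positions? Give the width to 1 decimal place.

Sort the longitudes: +6.7°, +57.3°, +86.6°, +88.4°, +96.1°, +107.5°, +118.7°.
Eastward gaps between consecutive values (wrapping around): 50.6°, 29.3°, 1.8°, 7.7°, 11.4°, 11.2°, 248.0°.
Largest gap = 248.0° ⇒ minimal covering band is its complement: 360° − 248.0° = 112.0°.
Band runs from +6.7° eastward to +118.7°.

112.0°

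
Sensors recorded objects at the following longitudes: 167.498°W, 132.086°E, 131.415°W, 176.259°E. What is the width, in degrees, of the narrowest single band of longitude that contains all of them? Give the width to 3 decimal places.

Sort the longitudes: -167.498°, -131.415°, +132.086°, +176.259°.
Eastward gaps between consecutive values (wrapping around): 36.083°, 263.501°, 44.173°, 16.243°.
Largest gap = 263.501° ⇒ minimal covering band is its complement: 360° − 263.501° = 96.499°.
Band runs from +132.086° eastward to -131.415°, crossing the antimeridian.

96.499°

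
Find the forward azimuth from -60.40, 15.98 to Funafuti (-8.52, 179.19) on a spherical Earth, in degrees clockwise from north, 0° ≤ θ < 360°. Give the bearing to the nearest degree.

162°

Δλ = 179.19 − 15.98 = 163.21°.
θ = atan2( sin Δλ · cos φ₂ , cos φ₁ · sin φ₂ − sin φ₁ · cos φ₂ · cos Δλ )
  = atan2(0.28568, -0.89642) = 162.324° → normalised to [0°, 360°): 162.324°.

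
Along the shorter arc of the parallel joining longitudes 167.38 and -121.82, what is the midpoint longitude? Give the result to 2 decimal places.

-157.22°

Signed shortest Δλ from +167.38° to -121.82° is +70.80°.
Midpoint longitude = +167.38° + (+70.80°)/2 = +167.38° + 35.40° = +202.78°.
Normalise into (−180°, 180°]: -157.22°.
(The naïve average (+167.38 + -121.82)/2 = 22.78° is on the wrong side of the globe.)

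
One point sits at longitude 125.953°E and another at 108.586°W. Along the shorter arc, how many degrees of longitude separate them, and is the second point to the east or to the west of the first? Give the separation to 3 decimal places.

125.461° east

Raw difference: -108.586 − 125.953 = -234.539°.
Normalise into (−180°, 180°]: -234.539° + 360° = 125.461°.
Positive ⇒ the second point lies to the east; separation 125.461°.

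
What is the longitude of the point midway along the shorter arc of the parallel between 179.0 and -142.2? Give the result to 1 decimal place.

Signed shortest Δλ from +179.0° to -142.2° is +38.8°.
Midpoint longitude = +179.0° + (+38.8°)/2 = +179.0° + 19.4° = +198.4°.
Normalise into (−180°, 180°]: -161.6°.
(The naïve average (+179.0 + -142.2)/2 = 18.4° is on the wrong side of the globe.)

-161.6°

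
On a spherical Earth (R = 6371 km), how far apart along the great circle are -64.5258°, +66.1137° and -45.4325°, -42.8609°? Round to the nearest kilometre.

6335 km

Δλ = -42.8609 − 66.1137 = -108.9746°.
Δφ = -45.4325 − -64.5258 = 19.0933°.
a = sin²(Δφ/2) + cos φ₁ · cos φ₂ · sin²(Δλ/2) = 0.227488.
c = 2·atan2(√a, √(1−a)) = 0.99438 rad → d = 6371·c ≈ 6335.19 km.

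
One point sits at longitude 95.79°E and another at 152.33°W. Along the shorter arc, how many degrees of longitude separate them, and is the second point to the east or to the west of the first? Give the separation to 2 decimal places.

111.88° east

Raw difference: -152.33 − 95.79 = -248.12°.
Normalise into (−180°, 180°]: -248.12° + 360° = 111.88°.
Positive ⇒ the second point lies to the east; separation 111.88°.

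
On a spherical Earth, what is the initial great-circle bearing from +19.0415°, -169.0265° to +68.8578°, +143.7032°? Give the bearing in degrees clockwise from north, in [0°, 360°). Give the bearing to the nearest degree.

Δλ = 143.7032 − -169.0265 = 312.7297°; wrapped into (−180°, 180°]: -47.2703°.
θ = atan2( sin Δλ · cos φ₂ , cos φ₁ · sin φ₂ − sin φ₁ · cos φ₂ · cos Δλ )
  = atan2(-0.26495, 0.80181) = -18.285° → normalised to [0°, 360°): 341.715°.

342°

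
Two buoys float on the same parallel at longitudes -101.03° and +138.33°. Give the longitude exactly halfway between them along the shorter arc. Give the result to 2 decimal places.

-161.35°

Signed shortest Δλ from -101.03° to +138.33° is -120.64°.
Midpoint longitude = -101.03° + (-120.64°)/2 = -101.03° − 60.32° = -161.35°.
(The naïve average (-101.03 + +138.33)/2 = 18.65° is on the wrong side of the globe.)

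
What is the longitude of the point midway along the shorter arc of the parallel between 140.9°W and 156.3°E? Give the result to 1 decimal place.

Signed shortest Δλ from -140.9° to +156.3° is -62.8°.
Midpoint longitude = -140.9° + (-62.8°)/2 = -140.9° − 31.4° = -172.3°.
(The naïve average (-140.9 + +156.3)/2 = 7.7° is on the wrong side of the globe.)

172.3°W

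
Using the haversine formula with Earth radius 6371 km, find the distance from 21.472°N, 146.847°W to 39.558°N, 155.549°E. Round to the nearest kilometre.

Δλ = 155.549 − -146.847 = 302.396°; wrapped into (−180°, 180°]: -57.604°.
Δφ = 39.558 − 21.472 = 18.086°.
a = sin²(Δφ/2) + cos φ₁ · cos φ₂ · sin²(Δλ/2) = 0.191241.
c = 2·atan2(√a, √(1−a)) = 0.90521 rad → d = 6371·c ≈ 5767.11 km.

5767 km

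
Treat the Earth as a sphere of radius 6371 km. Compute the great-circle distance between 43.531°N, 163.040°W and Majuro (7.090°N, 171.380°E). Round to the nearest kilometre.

Δλ = 171.380 − -163.040 = 334.420°; wrapped into (−180°, 180°]: -25.580°.
Δφ = 7.090 − 43.531 = -36.441°.
a = sin²(Δφ/2) + cos φ₁ · cos φ₂ · sin²(Δλ/2) = 0.133025.
c = 2·atan2(√a, √(1−a)) = 0.74668 rad → d = 6371·c ≈ 4757.08 km.

4757 km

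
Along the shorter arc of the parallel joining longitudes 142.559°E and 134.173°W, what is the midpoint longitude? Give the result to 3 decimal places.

Signed shortest Δλ from +142.559° to -134.173° is +83.268°.
Midpoint longitude = +142.559° + (+83.268°)/2 = +142.559° + 41.634° = +184.193°.
Normalise into (−180°, 180°]: -175.807°.
(The naïve average (+142.559 + -134.173)/2 = 4.193° is on the wrong side of the globe.)

175.807°W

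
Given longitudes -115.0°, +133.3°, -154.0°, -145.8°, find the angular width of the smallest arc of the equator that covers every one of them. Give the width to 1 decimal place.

111.7°

Sort the longitudes: -154.0°, -145.8°, -115.0°, +133.3°.
Eastward gaps between consecutive values (wrapping around): 8.2°, 30.8°, 248.3°, 72.7°.
Largest gap = 248.3° ⇒ minimal covering band is its complement: 360° − 248.3° = 111.7°.
Band runs from +133.3° eastward to -115.0°, crossing the antimeridian.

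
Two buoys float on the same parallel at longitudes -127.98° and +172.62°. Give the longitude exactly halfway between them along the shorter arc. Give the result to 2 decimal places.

Signed shortest Δλ from -127.98° to +172.62° is -59.40°.
Midpoint longitude = -127.98° + (-59.40°)/2 = -127.98° − 29.70° = -157.68°.
(The naïve average (-127.98 + +172.62)/2 = 22.32° is on the wrong side of the globe.)

-157.68°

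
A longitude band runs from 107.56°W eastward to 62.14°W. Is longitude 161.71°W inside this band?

No

Band width going east from -107.56° to -62.14°: ((-62.14 − -107.56) mod 360) = 45.42°.
Offset of -161.71° east of the west edge: ((-161.71 − -107.56) mod 360) = 305.85°.
305.85° > 45.42° ⇒ outside.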